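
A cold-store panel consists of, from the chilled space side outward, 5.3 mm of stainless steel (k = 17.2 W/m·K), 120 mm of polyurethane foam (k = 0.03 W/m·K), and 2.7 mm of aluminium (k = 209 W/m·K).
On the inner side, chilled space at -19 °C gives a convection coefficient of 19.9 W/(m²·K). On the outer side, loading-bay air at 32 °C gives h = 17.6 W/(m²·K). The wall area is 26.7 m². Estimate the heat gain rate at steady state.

Q ≈ 332 W

Series thermal resistances:
R_inner film = 1/(h_i·A) = 1/(19.9×26.7) = 0.001882 K/W
R_stainless steel = L/(kA) = 0.0053/(17.2×26.7) = 1.154×10^-5 K/W
R_polyurethane foam = L/(kA) = 0.12/(0.03×26.7) = 0.1498 K/W
R_aluminium = L/(kA) = 0.0027/(209×26.7) = 4.838×10^-7 K/W
R_outer film = 1/(h_o·A) = 1/(17.6×26.7) = 0.002128 K/W
R_total = 0.1538 K/W
Q = ΔT / R_total = 51 / 0.1538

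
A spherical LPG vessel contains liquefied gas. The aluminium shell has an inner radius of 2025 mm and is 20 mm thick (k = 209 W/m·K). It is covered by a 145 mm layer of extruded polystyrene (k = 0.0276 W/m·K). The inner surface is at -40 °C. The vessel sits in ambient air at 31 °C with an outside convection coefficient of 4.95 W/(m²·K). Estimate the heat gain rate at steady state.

Radial (spherical) resistances in series:
R_aluminium shell = (1/2.025 − 1/2.045)/(4π×209) = 1.839×10^-6 K/W
R_extruded polystyrene = (1/2.045 − 1/2.19)/(4π×0.0276) = 0.09335 K/W
R_outer film = 1/(h·4πr_o²) = 1/(4.95×4π×2.19²) = 0.003352 K/W
R_total = 0.0967 K/W
Q = ΔT/R_total = 71/0.0967

Q ≈ 734 W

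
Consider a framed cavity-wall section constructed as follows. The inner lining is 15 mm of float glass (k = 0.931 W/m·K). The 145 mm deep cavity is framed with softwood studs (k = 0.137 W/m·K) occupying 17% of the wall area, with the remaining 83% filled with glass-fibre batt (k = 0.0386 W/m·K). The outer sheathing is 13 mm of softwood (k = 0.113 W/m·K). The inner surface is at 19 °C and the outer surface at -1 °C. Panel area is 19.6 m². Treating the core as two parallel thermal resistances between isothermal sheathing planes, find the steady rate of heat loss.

Q ≈ 142 W

Sheathing layers in series; stud and cavity paths in parallel between them.
R_inner = 0.015/(0.931×19.6) = 8.22×10^-4 K/W
R_stud  = 0.145/(0.137×0.17×19.6) = 0.3176 K/W
R_cav   = 0.145/(0.0386×0.83×19.6) = 0.2309 K/W
1/R_core = 1/R_stud + 1/R_cav → R_core = 0.1337 K/W
R_outer = 0.013/(0.113×19.6) = 0.00587 K/W
R_total = 0.1404 K/W
Q = ΔT/R_total = 20/0.1404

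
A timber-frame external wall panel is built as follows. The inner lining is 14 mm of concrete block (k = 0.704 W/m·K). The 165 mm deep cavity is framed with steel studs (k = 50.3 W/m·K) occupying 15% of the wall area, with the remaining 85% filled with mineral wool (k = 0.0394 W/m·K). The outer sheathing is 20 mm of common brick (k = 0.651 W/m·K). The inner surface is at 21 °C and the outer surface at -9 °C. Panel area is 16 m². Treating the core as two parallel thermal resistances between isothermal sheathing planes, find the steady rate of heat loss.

Sheathing layers in series; stud and cavity paths in parallel between them.
R_inner = 0.014/(0.704×16) = 0.001243 K/W
R_stud  = 0.165/(50.3×0.15×16) = 0.001367 K/W
R_cav   = 0.165/(0.0394×0.85×16) = 0.3079 K/W
1/R_core = 1/R_stud + 1/R_cav → R_core = 0.001361 K/W
R_outer = 0.02/(0.651×16) = 0.00192 K/W
R_total = 0.004524 K/W
Q = ΔT/R_total = 30/0.004524

Q ≈ 6630 W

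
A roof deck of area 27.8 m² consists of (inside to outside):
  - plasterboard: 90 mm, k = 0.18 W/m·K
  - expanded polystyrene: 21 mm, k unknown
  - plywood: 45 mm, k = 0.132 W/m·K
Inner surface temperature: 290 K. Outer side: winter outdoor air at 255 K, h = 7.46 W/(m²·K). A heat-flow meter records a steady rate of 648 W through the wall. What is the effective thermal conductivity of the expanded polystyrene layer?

Treating each layer as a thermal resistance in series:
R_plasterboard = L/(kA) = 0.09/(0.18×27.8) = 0.01799 K/W
R_plywood = L/(kA) = 0.045/(0.132×27.8) = 0.01226 K/W
R_outer film = 1/(h_o·A) = 1/(7.46×27.8) = 0.004822 K/W
Sum of known resistances R_other = 0.03507 K/W
Total R = ΔT/Q = 35/648 = 0.05401 K/W
R_expanded polystyrene = R_total − R_other = 0.01894 K/W
k = L/(R·A) = 0.021/(0.01894×27.8)

k ≈ 0.0399 W/(m·K)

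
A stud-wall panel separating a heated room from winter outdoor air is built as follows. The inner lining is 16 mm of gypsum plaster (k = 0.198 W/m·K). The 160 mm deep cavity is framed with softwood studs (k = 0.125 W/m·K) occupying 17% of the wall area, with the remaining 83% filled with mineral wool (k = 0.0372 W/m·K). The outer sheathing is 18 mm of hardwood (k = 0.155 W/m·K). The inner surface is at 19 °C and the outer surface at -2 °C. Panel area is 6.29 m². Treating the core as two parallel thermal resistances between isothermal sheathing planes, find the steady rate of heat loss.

Sheathing layers in series; stud and cavity paths in parallel between them.
R_inner = 0.016/(0.198×6.29) = 0.01285 K/W
R_stud  = 0.16/(0.125×0.17×6.29) = 1.197 K/W
R_cav   = 0.16/(0.0372×0.83×6.29) = 0.8239 K/W
1/R_core = 1/R_stud + 1/R_cav → R_core = 0.488 K/W
R_outer = 0.018/(0.155×6.29) = 0.01846 K/W
R_total = 0.5193 K/W
Q = ΔT/R_total = 21/0.5193

Q ≈ 40.4 W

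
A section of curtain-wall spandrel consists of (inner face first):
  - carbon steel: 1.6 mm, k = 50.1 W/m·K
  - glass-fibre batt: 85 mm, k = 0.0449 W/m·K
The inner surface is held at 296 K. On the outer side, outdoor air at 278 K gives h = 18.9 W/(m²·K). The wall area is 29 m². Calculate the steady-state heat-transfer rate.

Q ≈ 268 W

Series thermal resistances:
R_carbon steel = L/(kA) = 0.0016/(50.1×29) = 1.101×10^-6 K/W
R_glass-fibre batt = L/(kA) = 0.085/(0.0449×29) = 0.06528 K/W
R_outer film = 1/(h_o·A) = 1/(18.9×29) = 0.001824 K/W
R_total = 0.0671 K/W
Q = ΔT / R_total = 18 / 0.0671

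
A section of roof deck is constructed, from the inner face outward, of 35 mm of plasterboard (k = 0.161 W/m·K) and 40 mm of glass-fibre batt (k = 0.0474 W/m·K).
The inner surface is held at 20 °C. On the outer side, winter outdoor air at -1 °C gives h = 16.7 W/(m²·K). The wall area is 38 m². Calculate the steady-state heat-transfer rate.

Using the resistance-network approach (series):
R_plasterboard = L/(kA) = 0.035/(0.161×38) = 0.005721 K/W
R_glass-fibre batt = L/(kA) = 0.04/(0.0474×38) = 0.02221 K/W
R_outer film = 1/(h_o·A) = 1/(16.7×38) = 0.001576 K/W
R_total = 0.0295 K/W
Q = ΔT / R_total = 21 / 0.0295

Q ≈ 712 W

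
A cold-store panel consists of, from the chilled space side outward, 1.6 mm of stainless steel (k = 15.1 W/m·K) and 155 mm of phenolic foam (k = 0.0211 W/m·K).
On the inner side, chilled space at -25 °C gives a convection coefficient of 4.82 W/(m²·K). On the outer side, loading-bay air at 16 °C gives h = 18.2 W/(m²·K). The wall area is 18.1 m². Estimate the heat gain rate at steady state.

Treating each layer as a thermal resistance in series:
R_inner film = 1/(h_i·A) = 1/(4.82×18.1) = 0.01146 K/W
R_stainless steel = L/(kA) = 0.0016/(15.1×18.1) = 5.854×10^-6 K/W
R_phenolic foam = L/(kA) = 0.155/(0.0211×18.1) = 0.4059 K/W
R_outer film = 1/(h_o·A) = 1/(18.2×18.1) = 0.003036 K/W
R_total = 0.4204 K/W
Q = ΔT / R_total = 41 / 0.4204

Q ≈ 97.5 W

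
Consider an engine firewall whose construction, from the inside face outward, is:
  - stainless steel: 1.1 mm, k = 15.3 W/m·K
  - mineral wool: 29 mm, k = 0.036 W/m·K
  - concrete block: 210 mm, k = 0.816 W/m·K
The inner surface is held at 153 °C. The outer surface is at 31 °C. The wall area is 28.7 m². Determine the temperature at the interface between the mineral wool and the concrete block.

T ≈ 60.5 °C

Model the wall as resistances in series:
R_stainless steel = L/(kA) = 0.0011/(15.3×28.7) = 2.505×10^-6 K/W
R_mineral wool = L/(kA) = 0.029/(0.036×28.7) = 0.02807 K/W
R_concrete block = L/(kA) = 0.21/(0.816×28.7) = 0.008967 K/W
R_total = 0.03704 K/W;  Q = ΔT/R_total = 122/0.03704 = 3294 W
T_interface = T_inner − Q·ΣR(inner→interface) = 153 − 3290×0.02807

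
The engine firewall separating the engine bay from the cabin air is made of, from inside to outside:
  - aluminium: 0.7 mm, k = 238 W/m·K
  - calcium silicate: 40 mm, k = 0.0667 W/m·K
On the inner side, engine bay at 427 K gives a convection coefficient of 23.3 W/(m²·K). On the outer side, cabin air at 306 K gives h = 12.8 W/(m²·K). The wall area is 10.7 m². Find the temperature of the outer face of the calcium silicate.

Using the resistance-network approach (series):
R_inner film = 1/(h_i·A) = 1/(23.3×10.7) = 0.004011 K/W
R_aluminium = L/(kA) = 0.0007/(238×10.7) = 2.749×10^-7 K/W
R_calcium silicate = L/(kA) = 0.04/(0.0667×10.7) = 0.05605 K/W
R_outer film = 1/(h_o·A) = 1/(12.8×10.7) = 0.007301 K/W
R_total = 0.06736 K/W;  Q = ΔT/R_total = 121/0.06736 = 1796 W
T_interface = T_inner − Q·ΣR(inner→interface) = 427 − 1800×0.06006

T ≈ 319 K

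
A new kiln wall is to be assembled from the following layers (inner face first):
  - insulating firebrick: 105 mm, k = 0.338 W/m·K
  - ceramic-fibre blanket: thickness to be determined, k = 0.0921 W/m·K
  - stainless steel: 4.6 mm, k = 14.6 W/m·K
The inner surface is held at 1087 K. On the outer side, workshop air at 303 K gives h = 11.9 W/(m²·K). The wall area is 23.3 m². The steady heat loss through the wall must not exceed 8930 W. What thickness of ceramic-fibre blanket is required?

L ≈ 152 mm

Treating each layer as a thermal resistance in series:
R_insulating firebrick = L/(kA) = 0.105/(0.338×23.3) = 0.01333 K/W
R_stainless steel = L/(kA) = 0.0046/(14.6×23.3) = 1.352×10^-5 K/W
R_outer film = 1/(h_o·A) = 1/(11.9×23.3) = 0.003607 K/W
Sum of the known resistances R_other = 0.01695 K/W
Required total resistance R_tot = ΔT/Q_allow = 784/8930 = 0.08779 K/W
R_ceramic-fibre blanket = R_tot − R_other = 0.07084 K/W
L = R·k·A = 0.07084×0.0921×23.3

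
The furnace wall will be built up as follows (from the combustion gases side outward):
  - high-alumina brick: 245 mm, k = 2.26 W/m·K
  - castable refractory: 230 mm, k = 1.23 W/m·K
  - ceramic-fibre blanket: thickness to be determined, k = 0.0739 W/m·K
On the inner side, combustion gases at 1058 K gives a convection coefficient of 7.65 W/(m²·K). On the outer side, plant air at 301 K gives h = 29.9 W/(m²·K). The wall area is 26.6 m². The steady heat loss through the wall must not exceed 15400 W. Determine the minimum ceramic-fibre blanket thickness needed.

Thermal resistances in series:
R_inner film = 1/(h_i·A) = 1/(7.65×26.6) = 0.004914 K/W
R_high-alumina brick = L/(kA) = 0.245/(2.26×26.6) = 0.004075 K/W
R_castable refractory = L/(kA) = 0.23/(1.23×26.6) = 0.00703 K/W
R_outer film = 1/(h_o·A) = 1/(29.9×26.6) = 0.001257 K/W
Sum of the known resistances R_other = 0.01728 K/W
Required total resistance R_tot = ΔT/Q_allow = 757/15400 = 0.04916 K/W
R_ceramic-fibre blanket = R_tot − R_other = 0.03188 K/W
L = R·k·A = 0.03188×0.0739×26.6

L ≈ 62.7 mm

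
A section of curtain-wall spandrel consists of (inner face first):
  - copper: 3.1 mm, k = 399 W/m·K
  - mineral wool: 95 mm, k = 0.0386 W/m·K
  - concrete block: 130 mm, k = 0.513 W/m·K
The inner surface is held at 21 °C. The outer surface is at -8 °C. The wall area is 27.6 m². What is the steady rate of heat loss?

Q ≈ 295 W

Treating each layer as a thermal resistance in series:
R_copper = L/(kA) = 0.0031/(399×27.6) = 2.815×10^-7 K/W
R_mineral wool = L/(kA) = 0.095/(0.0386×27.6) = 0.08917 K/W
R_concrete block = L/(kA) = 0.13/(0.513×27.6) = 0.009182 K/W
R_total = 0.09835 K/W
Q = ΔT / R_total = 29 / 0.09835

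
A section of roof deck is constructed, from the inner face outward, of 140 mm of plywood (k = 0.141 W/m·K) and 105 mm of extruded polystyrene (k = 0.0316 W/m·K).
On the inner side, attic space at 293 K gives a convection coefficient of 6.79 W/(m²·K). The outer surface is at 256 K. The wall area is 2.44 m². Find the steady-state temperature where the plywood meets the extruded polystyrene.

T ≈ 284 K

Treating each layer as a thermal resistance in series:
R_inner film = 1/(h_i·A) = 1/(6.79×2.44) = 0.06036 K/W
R_plywood = L/(kA) = 0.14/(0.141×2.44) = 0.4069 K/W
R_extruded polystyrene = L/(kA) = 0.105/(0.0316×2.44) = 1.362 K/W
R_total = 1.829 K/W;  Q = ΔT/R_total = 37/1.829 = 20.23 W
T_interface = T_inner − Q·ΣR(inner→interface) = 293 − 20.2×0.4673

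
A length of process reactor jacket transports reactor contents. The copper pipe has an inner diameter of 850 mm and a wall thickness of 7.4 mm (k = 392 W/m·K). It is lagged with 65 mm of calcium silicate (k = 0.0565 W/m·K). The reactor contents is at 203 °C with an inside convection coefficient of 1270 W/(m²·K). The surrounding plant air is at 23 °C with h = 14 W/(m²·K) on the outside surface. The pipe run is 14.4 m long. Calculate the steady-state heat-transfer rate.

For a radial system each layer contributes R = ln(r_out/r_in)/(2πkL); films add R = 1/(hA).
R_inner film = 1/(h_i·2πr₁L) = 1/(1270×2π×0.425×14.4) = 2.048×10^-5 K/W
R_copper pipe wall = ln(432.4/425)/(2π×392×14.4) = 4.867×10^-7 K/W
R_calcium silicate = ln(497.4/432.4)/(2π×0.0565×14.4) = 0.0274 K/W
R_outer film = 1/(h_o·2πr_oL) = 1/(14×2π×0.4974×14.4) = 0.001587 K/W
R_total = 0.029 K/W
Q = ΔT/R_total = 180/0.029

Q ≈ 6210 W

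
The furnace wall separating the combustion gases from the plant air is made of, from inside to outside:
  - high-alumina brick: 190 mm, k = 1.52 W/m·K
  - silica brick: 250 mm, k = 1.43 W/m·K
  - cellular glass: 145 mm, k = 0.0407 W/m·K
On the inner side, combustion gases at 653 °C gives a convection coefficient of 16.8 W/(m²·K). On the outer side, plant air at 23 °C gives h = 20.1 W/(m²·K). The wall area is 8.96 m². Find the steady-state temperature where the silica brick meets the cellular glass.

Model the wall as resistances in series:
R_inner film = 1/(h_i·A) = 1/(16.8×8.96) = 0.006643 K/W
R_high-alumina brick = L/(kA) = 0.19/(1.52×8.96) = 0.01395 K/W
R_silica brick = L/(kA) = 0.25/(1.43×8.96) = 0.01951 K/W
R_cellular glass = L/(kA) = 0.145/(0.0407×8.96) = 0.3976 K/W
R_outer film = 1/(h_o·A) = 1/(20.1×8.96) = 0.005553 K/W
R_total = 0.4433 K/W;  Q = ΔT/R_total = 630/0.4433 = 1421 W
T_interface = T_inner − Q·ΣR(inner→interface) = 653 − 1420×0.04011

T ≈ 596 °C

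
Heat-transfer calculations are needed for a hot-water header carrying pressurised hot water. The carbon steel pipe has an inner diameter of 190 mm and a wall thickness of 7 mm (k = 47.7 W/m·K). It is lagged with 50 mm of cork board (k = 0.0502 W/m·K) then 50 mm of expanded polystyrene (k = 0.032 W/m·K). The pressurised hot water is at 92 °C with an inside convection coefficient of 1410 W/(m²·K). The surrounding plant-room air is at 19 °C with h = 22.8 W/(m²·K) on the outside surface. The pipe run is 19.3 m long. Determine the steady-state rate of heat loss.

Q ≈ 519 W

Per-layer cylindrical resistances, series-summed:
R_inner film = 1/(h_i·2πr₁L) = 1/(1410×2π×0.095×19.3) = 6.156×10^-5 K/W
R_carbon steel pipe wall = ln(102/95)/(2π×47.7×19.3) = 1.229×10^-5 K/W
R_cork board = ln(152/102)/(2π×0.0502×19.3) = 0.06553 K/W
R_expanded polystyrene = ln(202/152)/(2π×0.032×19.3) = 0.07329 K/W
R_outer film = 1/(h_o·2πr_oL) = 1/(22.8×2π×0.202×19.3) = 0.001791 K/W
R_total = 0.1407 K/W
Q = ΔT/R_total = 73/0.1407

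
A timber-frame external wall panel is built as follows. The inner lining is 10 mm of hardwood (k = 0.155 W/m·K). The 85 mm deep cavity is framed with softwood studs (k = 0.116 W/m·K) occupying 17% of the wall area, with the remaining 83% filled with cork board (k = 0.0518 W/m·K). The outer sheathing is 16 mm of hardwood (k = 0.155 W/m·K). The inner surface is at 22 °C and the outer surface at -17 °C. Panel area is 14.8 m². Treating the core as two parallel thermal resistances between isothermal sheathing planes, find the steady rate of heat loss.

Sheathing layers in series; stud and cavity paths in parallel between them.
R_inner = 0.01/(0.155×14.8) = 0.004359 K/W
R_stud  = 0.085/(0.116×0.17×14.8) = 0.2912 K/W
R_cav   = 0.085/(0.0518×0.83×14.8) = 0.1336 K/W
1/R_core = 1/R_stud + 1/R_cav → R_core = 0.09158 K/W
R_outer = 0.016/(0.155×14.8) = 0.006975 K/W
R_total = 0.1029 K/W
Q = ΔT/R_total = 39/0.1029

Q ≈ 379 W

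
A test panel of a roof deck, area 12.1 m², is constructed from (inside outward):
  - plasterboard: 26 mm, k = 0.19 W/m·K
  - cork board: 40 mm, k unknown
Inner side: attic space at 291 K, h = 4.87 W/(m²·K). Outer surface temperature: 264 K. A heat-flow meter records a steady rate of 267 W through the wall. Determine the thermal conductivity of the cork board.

k ≈ 0.0454 W/(m·K)

Model the wall as resistances in series:
R_inner film = 1/(h_i·A) = 1/(4.87×12.1) = 0.01697 K/W
R_plasterboard = L/(kA) = 0.026/(0.19×12.1) = 0.01131 K/W
Sum of known resistances R_other = 0.02828 K/W
Total R = ΔT/Q = 27/267 = 0.1011 K/W
R_cork board = R_total − R_other = 0.07284 K/W
k = L/(R·A) = 0.04/(0.07284×12.1)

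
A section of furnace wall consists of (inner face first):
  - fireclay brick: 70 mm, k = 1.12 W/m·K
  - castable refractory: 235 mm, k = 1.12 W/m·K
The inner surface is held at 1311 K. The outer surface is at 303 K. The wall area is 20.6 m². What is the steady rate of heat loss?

Series thermal resistances:
R_fireclay brick = L/(kA) = 0.07/(1.12×20.6) = 0.003034 K/W
R_castable refractory = L/(kA) = 0.235/(1.12×20.6) = 0.01019 K/W
R_total = 0.01322 K/W
Q = ΔT / R_total = 1008 / 0.01322

Q ≈ 76300 W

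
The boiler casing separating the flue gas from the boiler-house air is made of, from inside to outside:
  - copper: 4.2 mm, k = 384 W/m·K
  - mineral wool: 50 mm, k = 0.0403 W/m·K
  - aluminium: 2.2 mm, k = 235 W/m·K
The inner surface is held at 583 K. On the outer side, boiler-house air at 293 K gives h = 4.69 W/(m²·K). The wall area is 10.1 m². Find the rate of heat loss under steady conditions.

Q ≈ 2010 W

Using the resistance-network approach (series):
R_copper = L/(kA) = 0.0042/(384×10.1) = 1.083×10^-6 K/W
R_mineral wool = L/(kA) = 0.05/(0.0403×10.1) = 0.1228 K/W
R_aluminium = L/(kA) = 0.0022/(235×10.1) = 9.269×10^-7 K/W
R_outer film = 1/(h_o·A) = 1/(4.69×10.1) = 0.02111 K/W
R_total = 0.144 K/W
Q = ΔT / R_total = 290 / 0.144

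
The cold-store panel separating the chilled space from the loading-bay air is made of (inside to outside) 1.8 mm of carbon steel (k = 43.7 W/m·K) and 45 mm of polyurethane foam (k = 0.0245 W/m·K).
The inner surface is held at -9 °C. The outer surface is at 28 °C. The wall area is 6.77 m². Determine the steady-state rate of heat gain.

Using the resistance-network approach (series):
R_carbon steel = L/(kA) = 0.0018/(43.7×6.77) = 6.084×10^-6 K/W
R_polyurethane foam = L/(kA) = 0.045/(0.0245×6.77) = 0.2713 K/W
R_total = 0.2713 K/W
Q = ΔT / R_total = 37 / 0.2713

Q ≈ 136 W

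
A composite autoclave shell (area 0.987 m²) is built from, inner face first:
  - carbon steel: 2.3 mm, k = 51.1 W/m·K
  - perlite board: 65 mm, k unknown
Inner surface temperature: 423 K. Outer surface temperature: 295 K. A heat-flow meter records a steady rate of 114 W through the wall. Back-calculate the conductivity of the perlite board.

k ≈ 0.0587 W/(m·K)

Thermal resistances in series:
R_carbon steel = L/(kA) = 0.0023/(51.1×0.987) = 4.56×10^-5 K/W
Sum of known resistances R_other = 4.56×10^-5 K/W
Total R = ΔT/Q = 128/114 = 1.123 K/W
R_perlite board = R_total − R_other = 1.123 K/W
k = L/(R·A) = 0.065/(1.123×0.987)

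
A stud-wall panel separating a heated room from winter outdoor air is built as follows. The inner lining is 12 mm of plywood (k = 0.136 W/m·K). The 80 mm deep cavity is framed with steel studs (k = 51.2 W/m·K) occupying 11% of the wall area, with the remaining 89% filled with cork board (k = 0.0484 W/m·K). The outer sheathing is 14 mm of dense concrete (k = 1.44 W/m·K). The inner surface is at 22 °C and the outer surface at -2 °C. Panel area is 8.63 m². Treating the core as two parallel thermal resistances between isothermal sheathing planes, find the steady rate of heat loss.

Sheathing layers in series; stud and cavity paths in parallel between them.
R_inner = 0.012/(0.136×8.63) = 0.01022 K/W
R_stud  = 0.08/(51.2×0.11×8.63) = 0.001646 K/W
R_cav   = 0.08/(0.0484×0.89×8.63) = 0.2152 K/W
1/R_core = 1/R_stud + 1/R_cav → R_core = 0.001633 K/W
R_outer = 0.014/(1.44×8.63) = 0.001127 K/W
R_total = 0.01298 K/W
Q = ΔT/R_total = 24/0.01298

Q ≈ 1850 W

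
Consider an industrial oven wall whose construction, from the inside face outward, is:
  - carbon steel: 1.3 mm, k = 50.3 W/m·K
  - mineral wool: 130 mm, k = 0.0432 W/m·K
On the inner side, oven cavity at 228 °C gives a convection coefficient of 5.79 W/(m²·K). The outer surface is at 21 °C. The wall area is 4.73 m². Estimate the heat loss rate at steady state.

Thermal resistances in series:
R_inner film = 1/(h_i·A) = 1/(5.79×4.73) = 0.03651 K/W
R_carbon steel = L/(kA) = 0.0013/(50.3×4.73) = 5.464×10^-6 K/W
R_mineral wool = L/(kA) = 0.13/(0.0432×4.73) = 0.6362 K/W
R_total = 0.6727 K/W
Q = ΔT / R_total = 207 / 0.6727

Q ≈ 308 W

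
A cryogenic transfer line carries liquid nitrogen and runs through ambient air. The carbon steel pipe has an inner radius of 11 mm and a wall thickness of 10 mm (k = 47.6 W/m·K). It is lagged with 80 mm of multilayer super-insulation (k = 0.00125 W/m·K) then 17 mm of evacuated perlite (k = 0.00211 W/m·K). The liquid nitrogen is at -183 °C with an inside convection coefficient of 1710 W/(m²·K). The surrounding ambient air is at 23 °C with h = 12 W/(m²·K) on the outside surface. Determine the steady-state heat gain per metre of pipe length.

q′ ≈ 0.972 W/m

Per-layer cylindrical resistances, series-summed:
R_inner film = 1/(h_i·2πr₁L) = 1/(1710×2π×0.011×1) = 0.008461 K/W
R_carbon steel pipe wall = ln(21/11)/(2π×47.6×1) = 0.002162 K/W
R_multilayer super-insulation = ln(101/21)/(2π×0.00125×1) = 200 K/W
R_evacuated perlite = ln(118/101)/(2π×0.00211×1) = 11.73 K/W
R_outer film = 1/(h_o·2πr_oL) = 1/(12×2π×0.118×1) = 0.1124 K/W
R_total = 211.8 K/W
Q = ΔT/R_total = 206/211.8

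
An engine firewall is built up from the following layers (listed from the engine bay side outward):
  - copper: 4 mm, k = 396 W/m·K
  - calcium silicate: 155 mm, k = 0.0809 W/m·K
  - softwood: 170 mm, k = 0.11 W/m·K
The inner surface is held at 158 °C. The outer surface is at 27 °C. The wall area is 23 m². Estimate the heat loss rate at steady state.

Treating each layer as a thermal resistance in series:
R_copper = L/(kA) = 0.004/(396×23) = 4.392×10^-7 K/W
R_calcium silicate = L/(kA) = 0.155/(0.0809×23) = 0.0833 K/W
R_softwood = L/(kA) = 0.17/(0.11×23) = 0.06719 K/W
R_total = 0.1505 K/W
Q = ΔT / R_total = 131 / 0.1505

Q ≈ 870 W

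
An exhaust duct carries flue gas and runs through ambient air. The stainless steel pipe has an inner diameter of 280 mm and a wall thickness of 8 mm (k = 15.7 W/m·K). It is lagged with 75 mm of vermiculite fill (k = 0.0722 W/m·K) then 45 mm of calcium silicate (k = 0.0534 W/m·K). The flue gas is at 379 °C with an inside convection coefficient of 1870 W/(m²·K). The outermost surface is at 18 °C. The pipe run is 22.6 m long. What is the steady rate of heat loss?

Per-layer cylindrical resistances, series-summed:
R_inner film = 1/(h_i·2πr₁L) = 1/(1870×2π×0.14×22.6) = 2.69×10^-5 K/W
R_stainless steel pipe wall = ln(148/140)/(2π×15.7×22.6) = 2.493×10^-5 K/W
R_vermiculite fill = ln(223/148)/(2π×0.0722×22.6) = 0.03999 K/W
R_calcium silicate = ln(268/223)/(2π×0.0534×22.6) = 0.02424 K/W
R_total = 0.06428 K/W
Q = ΔT/R_total = 361/0.06428

Q ≈ 5620 W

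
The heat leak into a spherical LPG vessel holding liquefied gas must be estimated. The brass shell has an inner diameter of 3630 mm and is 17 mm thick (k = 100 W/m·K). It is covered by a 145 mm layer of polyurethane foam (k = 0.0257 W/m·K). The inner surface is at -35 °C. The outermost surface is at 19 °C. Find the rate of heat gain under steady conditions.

Spherical conduction: R = (1/r_in − 1/r_out)/(4πk) per layer; series-sum.
R_brass shell = (1/1.815 − 1/1.832)/(4π×100) = 4.069×10^-6 K/W
R_polyurethane foam = (1/1.832 − 1/1.977)/(4π×0.0257) = 0.124 K/W
R_total = 0.124 K/W
Q = ΔT/R_total = 54/0.124

Q ≈ 436 W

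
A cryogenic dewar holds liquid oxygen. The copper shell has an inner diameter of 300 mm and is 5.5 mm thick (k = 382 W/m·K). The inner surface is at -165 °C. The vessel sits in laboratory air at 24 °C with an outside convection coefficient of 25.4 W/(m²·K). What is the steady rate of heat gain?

Q ≈ 1460 W

For a spherical shell R = (1/r₁ − 1/r₂)/(4πk); film R = 1/(h·4πr²). In series:
R_copper shell = (1/0.15 − 1/0.1555)/(4π×382) = 4.912×10^-5 K/W
R_outer film = 1/(h·4πr_o²) = 1/(25.4×4π×0.1555²) = 0.1296 K/W
R_total = 0.1296 K/W
Q = ΔT/R_total = 189/0.1296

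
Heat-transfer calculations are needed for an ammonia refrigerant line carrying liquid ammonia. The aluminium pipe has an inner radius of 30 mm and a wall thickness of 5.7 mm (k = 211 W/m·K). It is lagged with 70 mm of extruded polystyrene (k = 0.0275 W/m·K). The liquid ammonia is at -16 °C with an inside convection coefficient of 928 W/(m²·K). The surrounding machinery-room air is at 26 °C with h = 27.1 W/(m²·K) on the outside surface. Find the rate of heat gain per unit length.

Radial resistances (cylindrical: R_cond = ln(r_o/r_i)/(2πkL), R_conv = 1/(h·2πrL)):
R_inner film = 1/(h_i·2πr₁L) = 1/(928×2π×0.03×1) = 0.005717 K/W
R_aluminium pipe wall = ln(35.7/30)/(2π×211×1) = 1.312×10^-4 K/W
R_extruded polystyrene = ln(105.7/35.7)/(2π×0.0275×1) = 6.282 K/W
R_outer film = 1/(h_o·2πr_oL) = 1/(27.1×2π×0.1057×1) = 0.05556 K/W
R_total = 6.343 K/W
Q = ΔT/R_total = 42/6.343

q′ ≈ 6.62 W/m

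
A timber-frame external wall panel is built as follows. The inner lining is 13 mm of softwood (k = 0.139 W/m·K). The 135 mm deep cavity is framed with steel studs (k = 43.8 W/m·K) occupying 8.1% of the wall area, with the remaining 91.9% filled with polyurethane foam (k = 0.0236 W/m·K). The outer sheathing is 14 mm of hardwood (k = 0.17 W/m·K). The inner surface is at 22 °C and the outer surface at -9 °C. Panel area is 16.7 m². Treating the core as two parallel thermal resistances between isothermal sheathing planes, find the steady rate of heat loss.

Sheathing layers in series; stud and cavity paths in parallel between them.
R_inner = 0.013/(0.139×16.7) = 0.0056 K/W
R_stud  = 0.135/(43.8×0.081×16.7) = 0.002279 K/W
R_cav   = 0.135/(0.0236×0.919×16.7) = 0.3727 K/W
1/R_core = 1/R_stud + 1/R_cav → R_core = 0.002265 K/W
R_outer = 0.014/(0.17×16.7) = 0.004931 K/W
R_total = 0.0128 K/W
Q = ΔT/R_total = 31/0.0128

Q ≈ 2420 W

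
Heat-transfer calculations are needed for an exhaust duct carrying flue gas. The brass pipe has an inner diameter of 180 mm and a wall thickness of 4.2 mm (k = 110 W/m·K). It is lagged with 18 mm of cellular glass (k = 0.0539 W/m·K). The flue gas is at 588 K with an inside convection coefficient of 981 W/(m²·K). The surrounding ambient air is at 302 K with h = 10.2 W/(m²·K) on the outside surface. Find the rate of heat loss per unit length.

q′ ≈ 435 W/m

Treating each annulus and film as a series resistance:
R_inner film = 1/(h_i·2πr₁L) = 1/(981×2π×0.09×1) = 0.001803 K/W
R_brass pipe wall = ln(94.2/90)/(2π×110×1) = 6.599×10^-5 K/W
R_cellular glass = ln(112.2/94.2)/(2π×0.0539×1) = 0.5163 K/W
R_outer film = 1/(h_o·2πr_oL) = 1/(10.2×2π×0.1122×1) = 0.1391 K/W
R_total = 0.6573 K/W
Q = ΔT/R_total = 286/0.6573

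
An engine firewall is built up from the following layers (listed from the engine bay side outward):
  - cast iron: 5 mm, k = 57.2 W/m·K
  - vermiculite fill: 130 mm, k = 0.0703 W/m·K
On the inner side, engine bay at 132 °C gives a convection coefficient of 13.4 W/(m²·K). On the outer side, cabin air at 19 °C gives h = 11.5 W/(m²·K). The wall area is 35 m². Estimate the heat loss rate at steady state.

Q ≈ 1970 W

Series thermal resistances:
R_inner film = 1/(h_i·A) = 1/(13.4×35) = 0.002132 K/W
R_cast iron = L/(kA) = 0.005/(57.2×35) = 2.498×10^-6 K/W
R_vermiculite fill = L/(kA) = 0.13/(0.0703×35) = 0.05283 K/W
R_outer film = 1/(h_o·A) = 1/(11.5×35) = 0.002484 K/W
R_total = 0.05745 K/W
Q = ΔT / R_total = 113 / 0.05745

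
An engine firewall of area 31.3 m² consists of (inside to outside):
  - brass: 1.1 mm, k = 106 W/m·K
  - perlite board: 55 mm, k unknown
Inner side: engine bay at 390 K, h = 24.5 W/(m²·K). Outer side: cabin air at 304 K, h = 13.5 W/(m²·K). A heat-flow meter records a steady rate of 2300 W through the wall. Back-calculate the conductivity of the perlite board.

k ≈ 0.0521 W/(m·K)

Treating each layer as a thermal resistance in series:
R_inner film = 1/(h_i·A) = 1/(24.5×31.3) = 0.001304 K/W
R_brass = L/(kA) = 0.0011/(106×31.3) = 3.315×10^-7 K/W
R_outer film = 1/(h_o·A) = 1/(13.5×31.3) = 0.002367 K/W
Sum of known resistances R_other = 0.003671 K/W
Total R = ΔT/Q = 86/2300 = 0.03739 K/W
R_perlite board = R_total − R_other = 0.03372 K/W
k = L/(R·A) = 0.055/(0.03372×31.3)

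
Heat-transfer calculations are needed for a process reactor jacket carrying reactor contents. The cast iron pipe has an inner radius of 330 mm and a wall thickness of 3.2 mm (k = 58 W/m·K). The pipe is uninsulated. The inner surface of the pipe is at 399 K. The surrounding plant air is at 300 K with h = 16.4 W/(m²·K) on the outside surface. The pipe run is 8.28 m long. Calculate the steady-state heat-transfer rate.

Q ≈ 28100 W

Per-layer cylindrical resistances, series-summed:
R_cast iron pipe wall = ln(333.2/330)/(2π×58×8.28) = 3.198×10^-6 K/W
R_outer film = 1/(h_o·2πr_oL) = 1/(16.4×2π×0.3332×8.28) = 0.003518 K/W
R_total = 0.003521 K/W
Q = ΔT/R_total = 99/0.003521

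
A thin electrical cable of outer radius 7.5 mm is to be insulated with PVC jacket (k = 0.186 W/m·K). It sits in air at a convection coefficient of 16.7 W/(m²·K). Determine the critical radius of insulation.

r_cr ≈ 11.1 mm

For a cylinder r_cr = k/h = 0.186/16.7
r_cr = 11.1 mm; since the bare radius (7.5 mm) is below r_cr, adding a thin layer of insulation will *increase* heat loss.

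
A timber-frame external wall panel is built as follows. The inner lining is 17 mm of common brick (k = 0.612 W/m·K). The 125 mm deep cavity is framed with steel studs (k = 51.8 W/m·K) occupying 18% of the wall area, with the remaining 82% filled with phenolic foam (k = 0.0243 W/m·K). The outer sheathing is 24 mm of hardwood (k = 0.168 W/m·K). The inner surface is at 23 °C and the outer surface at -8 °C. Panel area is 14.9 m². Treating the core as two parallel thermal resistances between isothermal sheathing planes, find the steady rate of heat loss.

Sheathing layers in series; stud and cavity paths in parallel between them.
R_inner = 0.017/(0.612×14.9) = 0.001864 K/W
R_stud  = 0.125/(51.8×0.18×14.9) = 8.997×10^-4 K/W
R_cav   = 0.125/(0.0243×0.82×14.9) = 0.421 K/W
1/R_core = 1/R_stud + 1/R_cav → R_core = 8.978×10^-4 K/W
R_outer = 0.024/(0.168×14.9) = 0.009588 K/W
R_total = 0.01235 K/W
Q = ΔT/R_total = 31/0.01235

Q ≈ 2510 W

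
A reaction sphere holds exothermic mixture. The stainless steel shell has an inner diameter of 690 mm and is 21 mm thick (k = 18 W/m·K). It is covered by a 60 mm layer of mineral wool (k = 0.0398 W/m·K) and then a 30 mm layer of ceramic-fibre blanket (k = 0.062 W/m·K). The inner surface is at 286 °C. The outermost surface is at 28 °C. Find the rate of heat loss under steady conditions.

Q ≈ 266 W

Radial (spherical) resistances in series:
R_stainless steel shell = (1/0.345 − 1/0.366)/(4π×18) = 7.353×10^-4 K/W
R_mineral wool = (1/0.366 − 1/0.426)/(4π×0.0398) = 0.7694 K/W
R_ceramic-fibre blanket = (1/0.426 − 1/0.456)/(4π×0.062) = 0.1982 K/W
R_total = 0.9684 K/W
Q = ΔT/R_total = 258/0.9684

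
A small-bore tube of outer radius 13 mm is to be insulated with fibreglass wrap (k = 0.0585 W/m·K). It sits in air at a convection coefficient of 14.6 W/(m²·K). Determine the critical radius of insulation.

For a cylinder r_cr = k/h = 0.0585/14.6
r_cr = 4.01 mm; since the bare radius (13 mm) is above r_cr, any added insulation will reduce heat loss.

r_cr ≈ 4.01 mm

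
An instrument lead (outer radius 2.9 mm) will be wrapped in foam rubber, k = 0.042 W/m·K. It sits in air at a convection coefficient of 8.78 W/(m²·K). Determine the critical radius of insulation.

r_cr ≈ 4.78 mm

For a cylinder r_cr = k/h = 0.042/8.78
r_cr = 4.78 mm; since the bare radius (2.9 mm) is below r_cr, adding a thin layer of insulation will *increase* heat loss.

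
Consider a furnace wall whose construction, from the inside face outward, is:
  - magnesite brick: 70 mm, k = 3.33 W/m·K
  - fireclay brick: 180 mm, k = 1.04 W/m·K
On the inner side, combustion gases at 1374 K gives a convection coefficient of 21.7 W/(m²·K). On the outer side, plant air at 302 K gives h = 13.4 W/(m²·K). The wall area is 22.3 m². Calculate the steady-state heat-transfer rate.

Q ≈ 75900 W

Series thermal resistances:
R_inner film = 1/(h_i·A) = 1/(21.7×22.3) = 0.002066 K/W
R_magnesite brick = L/(kA) = 0.07/(3.33×22.3) = 9.426×10^-4 K/W
R_fireclay brick = L/(kA) = 0.18/(1.04×22.3) = 0.007761 K/W
R_outer film = 1/(h_o·A) = 1/(13.4×22.3) = 0.003346 K/W
R_total = 0.01412 K/W
Q = ΔT / R_total = 1072 / 0.01412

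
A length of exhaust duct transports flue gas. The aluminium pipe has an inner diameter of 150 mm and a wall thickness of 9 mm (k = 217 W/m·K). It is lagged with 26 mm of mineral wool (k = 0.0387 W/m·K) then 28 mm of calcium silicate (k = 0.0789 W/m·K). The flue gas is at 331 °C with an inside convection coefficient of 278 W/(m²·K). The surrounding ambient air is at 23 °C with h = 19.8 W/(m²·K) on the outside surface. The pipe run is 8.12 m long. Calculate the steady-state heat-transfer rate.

Radial resistances (cylindrical: R_cond = ln(r_o/r_i)/(2πkL), R_conv = 1/(h·2πrL)):
R_inner film = 1/(h_i·2πr₁L) = 1/(278×2π×0.075×8.12) = 9.401×10^-4 K/W
R_aluminium pipe wall = ln(84/75)/(2π×217×8.12) = 1.024×10^-5 K/W
R_mineral wool = ln(110/84)/(2π×0.0387×8.12) = 0.1366 K/W
R_calcium silicate = ln(138/110)/(2π×0.0789×8.12) = 0.05634 K/W
R_outer film = 1/(h_o·2πr_oL) = 1/(19.8×2π×0.138×8.12) = 0.007173 K/W
R_total = 0.201 K/W
Q = ΔT/R_total = 308/0.201

Q ≈ 1530 W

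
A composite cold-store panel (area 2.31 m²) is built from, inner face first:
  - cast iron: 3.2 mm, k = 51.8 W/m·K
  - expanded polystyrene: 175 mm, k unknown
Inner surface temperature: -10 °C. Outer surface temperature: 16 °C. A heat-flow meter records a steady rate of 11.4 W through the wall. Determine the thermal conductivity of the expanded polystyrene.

Using the resistance-network approach (series):
R_cast iron = L/(kA) = 0.0032/(51.8×2.31) = 2.674×10^-5 K/W
Sum of known resistances R_other = 2.674×10^-5 K/W
Total R = ΔT/Q = 26/11.4 = 2.281 K/W
R_expanded polystyrene = R_total − R_other = 2.281 K/W
k = L/(R·A) = 0.175/(2.281×2.31)

k ≈ 0.0332 W/(m·K)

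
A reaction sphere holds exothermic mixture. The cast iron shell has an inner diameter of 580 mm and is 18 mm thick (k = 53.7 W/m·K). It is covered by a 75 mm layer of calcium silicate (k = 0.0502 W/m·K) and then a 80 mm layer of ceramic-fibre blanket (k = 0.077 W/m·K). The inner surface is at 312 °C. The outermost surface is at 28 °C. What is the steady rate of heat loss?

Q ≈ 193 W

Each spherical layer contributes R = (1/r_i − 1/r_o)/(4πk):
R_cast iron shell = (1/0.29 − 1/0.308)/(4π×53.7) = 2.986×10^-4 K/W
R_calcium silicate = (1/0.308 − 1/0.383)/(4π×0.0502) = 1.008 K/W
R_ceramic-fibre blanket = (1/0.383 − 1/0.463)/(4π×0.077) = 0.4662 K/W
R_total = 1.474 K/W
Q = ΔT/R_total = 284/1.474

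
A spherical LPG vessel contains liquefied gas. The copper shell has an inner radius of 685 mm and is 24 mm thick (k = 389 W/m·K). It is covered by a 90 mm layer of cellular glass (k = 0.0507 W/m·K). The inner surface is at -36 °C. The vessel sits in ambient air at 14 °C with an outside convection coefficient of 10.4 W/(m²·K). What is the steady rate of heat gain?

Q ≈ 191 W

For a spherical shell R = (1/r₁ − 1/r₂)/(4πk); film R = 1/(h·4πr²). In series:
R_copper shell = (1/0.685 − 1/0.709)/(4π×389) = 1.011×10^-5 K/W
R_cellular glass = (1/0.709 − 1/0.799)/(4π×0.0507) = 0.2494 K/W
R_outer film = 1/(h·4πr_o²) = 1/(10.4×4π×0.799²) = 0.01199 K/W
R_total = 0.2614 K/W
Q = ΔT/R_total = 50/0.2614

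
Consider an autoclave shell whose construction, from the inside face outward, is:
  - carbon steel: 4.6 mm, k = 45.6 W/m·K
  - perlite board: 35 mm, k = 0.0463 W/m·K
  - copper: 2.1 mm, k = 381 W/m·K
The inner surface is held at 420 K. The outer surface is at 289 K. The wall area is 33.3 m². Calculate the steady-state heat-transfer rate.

Q ≈ 5770 W

Thermal resistances in series:
R_carbon steel = L/(kA) = 0.0046/(45.6×33.3) = 3.029×10^-6 K/W
R_perlite board = L/(kA) = 0.035/(0.0463×33.3) = 0.0227 K/W
R_copper = L/(kA) = 0.0021/(381×33.3) = 1.655×10^-7 K/W
R_total = 0.0227 K/W
Q = ΔT / R_total = 131 / 0.0227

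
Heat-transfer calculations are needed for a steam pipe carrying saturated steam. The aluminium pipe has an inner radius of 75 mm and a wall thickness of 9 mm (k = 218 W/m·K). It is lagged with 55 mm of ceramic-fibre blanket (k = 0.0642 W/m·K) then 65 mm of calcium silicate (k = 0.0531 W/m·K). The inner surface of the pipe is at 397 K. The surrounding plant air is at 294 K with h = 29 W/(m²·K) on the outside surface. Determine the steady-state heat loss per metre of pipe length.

Per-layer cylindrical resistances, series-summed:
R_aluminium pipe wall = ln(84/75)/(2π×218×1) = 8.274×10^-5 K/W
R_ceramic-fibre blanket = ln(139/84)/(2π×0.0642×1) = 1.249 K/W
R_calcium silicate = ln(204/139)/(2π×0.0531×1) = 1.15 K/W
R_outer film = 1/(h_o·2πr_oL) = 1/(29×2π×0.204×1) = 0.0269 K/W
R_total = 2.425 K/W
Q = ΔT/R_total = 103/2.425

q′ ≈ 42.5 W/m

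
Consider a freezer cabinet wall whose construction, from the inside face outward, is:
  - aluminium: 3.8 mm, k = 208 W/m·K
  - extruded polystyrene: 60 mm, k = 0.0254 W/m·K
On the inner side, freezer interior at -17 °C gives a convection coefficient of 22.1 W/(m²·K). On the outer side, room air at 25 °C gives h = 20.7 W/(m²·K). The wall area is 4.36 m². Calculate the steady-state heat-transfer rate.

Using the resistance-network approach (series):
R_inner film = 1/(h_i·A) = 1/(22.1×4.36) = 0.01038 K/W
R_aluminium = L/(kA) = 0.0038/(208×4.36) = 4.19×10^-6 K/W
R_extruded polystyrene = L/(kA) = 0.06/(0.0254×4.36) = 0.5418 K/W
R_outer film = 1/(h_o·A) = 1/(20.7×4.36) = 0.01108 K/W
R_total = 0.5633 K/W
Q = ΔT / R_total = 42 / 0.5633

Q ≈ 74.6 W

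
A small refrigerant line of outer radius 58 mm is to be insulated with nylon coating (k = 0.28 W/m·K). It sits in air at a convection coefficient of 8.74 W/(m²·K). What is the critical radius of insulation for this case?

r_cr ≈ 32 mm

For a cylinder r_cr = k/h = 0.28/8.74
r_cr = 32 mm; since the bare radius (58 mm) is above r_cr, any added insulation will reduce heat loss.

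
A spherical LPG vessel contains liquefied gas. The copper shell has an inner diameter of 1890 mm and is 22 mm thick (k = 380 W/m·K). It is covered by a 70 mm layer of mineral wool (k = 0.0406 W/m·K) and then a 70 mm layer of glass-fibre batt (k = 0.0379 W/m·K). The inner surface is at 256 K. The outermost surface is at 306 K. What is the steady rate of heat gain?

Q ≈ 189 W

Spherical conduction: R = (1/r_in − 1/r_out)/(4πk) per layer; series-sum.
R_copper shell = (1/0.945 − 1/0.967)/(4π×380) = 5.042×10^-6 K/W
R_mineral wool = (1/0.967 − 1/1.037)/(4π×0.0406) = 0.1368 K/W
R_glass-fibre batt = (1/1.037 − 1/1.107)/(4π×0.0379) = 0.128 K/W
R_total = 0.2649 K/W
Q = ΔT/R_total = 50/0.2649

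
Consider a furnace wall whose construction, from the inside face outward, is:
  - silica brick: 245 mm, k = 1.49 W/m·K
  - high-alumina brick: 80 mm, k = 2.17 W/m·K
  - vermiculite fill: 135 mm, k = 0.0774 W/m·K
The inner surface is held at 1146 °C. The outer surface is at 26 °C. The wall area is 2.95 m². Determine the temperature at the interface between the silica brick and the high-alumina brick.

Treating each layer as a thermal resistance in series:
R_silica brick = L/(kA) = 0.245/(1.49×2.95) = 0.05574 K/W
R_high-alumina brick = L/(kA) = 0.08/(2.17×2.95) = 0.0125 K/W
R_vermiculite fill = L/(kA) = 0.135/(0.0774×2.95) = 0.5912 K/W
R_total = 0.6595 K/W;  Q = ΔT/R_total = 1120/0.6595 = 1698 W
T_interface = T_inner − Q·ΣR(inner→interface) = 1146 − 1700×0.05574

T ≈ 1050 °C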